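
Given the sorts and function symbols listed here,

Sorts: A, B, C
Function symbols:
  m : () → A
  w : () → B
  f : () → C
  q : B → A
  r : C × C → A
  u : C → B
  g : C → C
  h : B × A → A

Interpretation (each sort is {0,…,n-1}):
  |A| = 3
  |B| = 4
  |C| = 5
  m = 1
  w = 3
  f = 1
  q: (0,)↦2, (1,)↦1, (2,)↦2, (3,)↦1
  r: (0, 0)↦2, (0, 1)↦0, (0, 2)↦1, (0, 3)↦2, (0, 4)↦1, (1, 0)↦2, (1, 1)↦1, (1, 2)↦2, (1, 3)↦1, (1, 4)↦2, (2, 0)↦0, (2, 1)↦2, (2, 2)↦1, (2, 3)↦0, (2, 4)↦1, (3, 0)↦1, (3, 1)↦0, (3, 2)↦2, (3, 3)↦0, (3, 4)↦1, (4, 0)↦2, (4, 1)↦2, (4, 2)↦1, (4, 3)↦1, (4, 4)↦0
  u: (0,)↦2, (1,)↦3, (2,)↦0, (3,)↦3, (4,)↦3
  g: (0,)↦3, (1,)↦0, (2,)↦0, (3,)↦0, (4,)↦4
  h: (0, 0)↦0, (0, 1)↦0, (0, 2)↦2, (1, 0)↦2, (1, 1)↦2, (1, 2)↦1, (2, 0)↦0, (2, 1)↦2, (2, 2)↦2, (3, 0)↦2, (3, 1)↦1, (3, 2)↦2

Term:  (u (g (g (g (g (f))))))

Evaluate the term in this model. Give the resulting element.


value = 3

  f = 1
  (g (f)) = g(1,) = 0
  (g (g (f))) = g(0,) = 3
  (g (g (g (f)))) = g(3,) = 0
  (g (g (g (g (f))))) = g(0,) = 3
  (u (g (g (g (g (f)))))) = u(3,) = 3


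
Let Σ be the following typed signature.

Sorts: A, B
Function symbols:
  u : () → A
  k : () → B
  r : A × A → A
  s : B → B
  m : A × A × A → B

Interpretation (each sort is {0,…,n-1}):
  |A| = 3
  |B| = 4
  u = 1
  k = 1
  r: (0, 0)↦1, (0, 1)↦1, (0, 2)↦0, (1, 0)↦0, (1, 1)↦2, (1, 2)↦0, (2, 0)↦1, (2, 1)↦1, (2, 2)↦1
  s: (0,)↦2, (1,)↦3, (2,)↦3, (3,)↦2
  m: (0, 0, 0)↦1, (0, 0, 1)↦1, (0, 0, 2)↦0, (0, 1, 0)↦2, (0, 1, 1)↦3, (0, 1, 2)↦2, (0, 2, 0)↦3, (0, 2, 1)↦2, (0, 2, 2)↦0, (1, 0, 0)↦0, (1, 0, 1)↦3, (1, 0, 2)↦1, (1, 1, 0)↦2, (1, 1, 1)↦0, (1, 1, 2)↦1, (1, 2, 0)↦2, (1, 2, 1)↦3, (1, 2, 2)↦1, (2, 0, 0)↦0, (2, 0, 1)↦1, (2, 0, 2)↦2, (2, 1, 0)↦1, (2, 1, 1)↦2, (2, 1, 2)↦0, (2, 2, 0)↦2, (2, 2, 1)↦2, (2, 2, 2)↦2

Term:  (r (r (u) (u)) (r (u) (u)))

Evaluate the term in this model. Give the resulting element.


  u = 1
  u = 1
  (r (u) (u)) = r(1, 1) = 2
  u = 1
  u = 1
  (r (u) (u)) = r(1, 1) = 2
  (r (r (u) (u)) (r (u) (u))) = r(2, 2) = 1

value = 1


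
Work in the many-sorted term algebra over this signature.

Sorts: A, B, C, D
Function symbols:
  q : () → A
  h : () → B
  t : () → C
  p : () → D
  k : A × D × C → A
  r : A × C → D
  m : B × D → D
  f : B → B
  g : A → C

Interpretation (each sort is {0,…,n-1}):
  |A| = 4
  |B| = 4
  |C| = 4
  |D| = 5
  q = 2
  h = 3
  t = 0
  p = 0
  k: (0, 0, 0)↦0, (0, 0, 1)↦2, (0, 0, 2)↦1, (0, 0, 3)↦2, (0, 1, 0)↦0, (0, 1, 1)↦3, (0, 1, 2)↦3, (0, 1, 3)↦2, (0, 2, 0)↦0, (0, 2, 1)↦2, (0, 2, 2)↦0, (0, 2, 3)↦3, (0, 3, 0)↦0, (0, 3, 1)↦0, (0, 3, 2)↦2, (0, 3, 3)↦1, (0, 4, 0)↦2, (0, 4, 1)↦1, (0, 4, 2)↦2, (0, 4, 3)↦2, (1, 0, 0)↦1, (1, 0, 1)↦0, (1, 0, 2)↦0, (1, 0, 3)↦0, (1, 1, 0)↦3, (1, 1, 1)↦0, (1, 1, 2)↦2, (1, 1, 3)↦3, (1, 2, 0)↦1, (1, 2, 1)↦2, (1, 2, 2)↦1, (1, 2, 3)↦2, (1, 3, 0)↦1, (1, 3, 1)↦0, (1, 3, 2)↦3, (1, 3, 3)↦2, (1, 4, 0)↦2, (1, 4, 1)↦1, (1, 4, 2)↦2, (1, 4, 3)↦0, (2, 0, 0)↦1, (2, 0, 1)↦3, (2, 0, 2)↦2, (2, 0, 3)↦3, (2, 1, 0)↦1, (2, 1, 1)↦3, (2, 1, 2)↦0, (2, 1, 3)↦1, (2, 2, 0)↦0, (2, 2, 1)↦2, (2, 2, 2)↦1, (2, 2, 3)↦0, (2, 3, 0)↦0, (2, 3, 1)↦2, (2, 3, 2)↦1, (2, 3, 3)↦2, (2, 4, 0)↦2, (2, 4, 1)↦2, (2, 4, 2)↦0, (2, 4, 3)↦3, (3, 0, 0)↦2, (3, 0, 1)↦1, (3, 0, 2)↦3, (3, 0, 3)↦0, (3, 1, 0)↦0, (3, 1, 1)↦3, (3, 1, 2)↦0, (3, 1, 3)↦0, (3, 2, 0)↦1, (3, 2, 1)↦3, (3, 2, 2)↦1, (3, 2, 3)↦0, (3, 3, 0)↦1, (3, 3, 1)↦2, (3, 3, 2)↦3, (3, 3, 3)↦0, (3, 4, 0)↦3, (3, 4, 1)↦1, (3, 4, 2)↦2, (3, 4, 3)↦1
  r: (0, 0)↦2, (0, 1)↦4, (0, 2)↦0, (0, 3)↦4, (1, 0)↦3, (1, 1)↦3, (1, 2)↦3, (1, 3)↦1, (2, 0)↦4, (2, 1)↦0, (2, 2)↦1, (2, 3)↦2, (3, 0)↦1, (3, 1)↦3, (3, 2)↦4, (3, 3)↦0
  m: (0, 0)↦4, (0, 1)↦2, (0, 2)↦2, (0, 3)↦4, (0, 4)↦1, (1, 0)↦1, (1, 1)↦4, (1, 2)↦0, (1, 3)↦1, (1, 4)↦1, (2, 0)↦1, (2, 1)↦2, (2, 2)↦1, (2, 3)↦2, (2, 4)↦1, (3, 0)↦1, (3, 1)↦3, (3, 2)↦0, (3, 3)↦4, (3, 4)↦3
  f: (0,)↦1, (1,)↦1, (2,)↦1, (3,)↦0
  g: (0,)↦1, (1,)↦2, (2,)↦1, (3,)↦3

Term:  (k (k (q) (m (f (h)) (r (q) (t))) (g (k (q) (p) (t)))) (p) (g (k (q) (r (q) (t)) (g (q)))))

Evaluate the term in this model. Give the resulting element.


value = 2

  q = 2
  h = 3
  (f (h)) = f(3,) = 0
  q = 2
  t = 0
  (r (q) (t)) = r(2, 0) = 4
  (m (f (h)) (r (q) (t))) = m(0, 4) = 1
  q = 2
  p = 0
  t = 0
  (k (q) (p) (t)) = k(2, 0, 0) = 1
  (g (k (q) (p) (t))) = g(1,) = 2
  (k (q) (m (f (h)) (r (q) (t))) (g (k (q) (p) (t)))) = k(2, 1, 2) = 0
  p = 0
  q = 2
  q = 2
  t = 0
  (r (q) (t)) = r(2, 0) = 4
  q = 2
  (g (q)) = g(2,) = 1
  (k (q) (r (q) (t)) (g (q))) = k(2, 4, 1) = 2
  (g (k (q) (r (q) (t)) (g (q)))) = g(2,) = 1
  (k (k (q) (m (f (h)) (r (q) (t))) (g (k (q) (p) (t)))) (p) (g (k (q) (r (q) (t)) (g (q))))) = k(0, 0, 1) = 2


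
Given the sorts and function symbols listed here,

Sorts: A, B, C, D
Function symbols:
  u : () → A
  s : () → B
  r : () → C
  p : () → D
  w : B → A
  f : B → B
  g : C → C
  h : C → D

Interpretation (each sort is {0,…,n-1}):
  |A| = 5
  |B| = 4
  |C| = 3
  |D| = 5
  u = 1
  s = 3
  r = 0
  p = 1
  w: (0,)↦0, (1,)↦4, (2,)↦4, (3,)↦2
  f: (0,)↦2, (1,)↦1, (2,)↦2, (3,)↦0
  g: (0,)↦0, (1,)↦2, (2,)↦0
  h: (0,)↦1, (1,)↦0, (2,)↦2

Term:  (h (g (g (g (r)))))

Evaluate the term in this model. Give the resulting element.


value = 1

  r = 0
  (g (r)) = g(0,) = 0
  (g (g (r))) = g(0,) = 0
  (g (g (g (r)))) = g(0,) = 0
  (h (g (g (g (r))))) = h(0,) = 1


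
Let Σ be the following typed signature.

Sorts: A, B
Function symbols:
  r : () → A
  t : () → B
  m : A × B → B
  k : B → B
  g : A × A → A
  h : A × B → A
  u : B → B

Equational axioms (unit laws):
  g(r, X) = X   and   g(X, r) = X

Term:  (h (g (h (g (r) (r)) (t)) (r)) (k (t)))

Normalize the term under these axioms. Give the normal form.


normal form = (h (h (r) (t)) (k (t)))

1. (h (g (h (g (r) (r)) (t)) (r)) (k (t)))  →  (h (h (g (r) (r)) (t)) (k (t)))
2. (h (h (g (r) (r)) (t)) (k (t)))  →  (h (h (r) (t)) (k (t)))


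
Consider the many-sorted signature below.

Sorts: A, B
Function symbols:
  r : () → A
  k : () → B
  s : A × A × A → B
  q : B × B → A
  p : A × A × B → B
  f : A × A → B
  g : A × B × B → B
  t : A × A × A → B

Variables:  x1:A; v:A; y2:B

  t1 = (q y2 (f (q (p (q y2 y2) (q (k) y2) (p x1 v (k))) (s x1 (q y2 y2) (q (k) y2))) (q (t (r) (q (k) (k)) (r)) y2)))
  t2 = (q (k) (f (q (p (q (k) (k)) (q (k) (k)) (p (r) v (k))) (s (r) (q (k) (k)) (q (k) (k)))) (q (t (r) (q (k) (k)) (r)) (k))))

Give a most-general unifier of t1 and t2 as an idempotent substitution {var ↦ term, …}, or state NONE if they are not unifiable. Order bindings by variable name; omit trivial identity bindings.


{x1 ↦ (r), y2 ↦ (k)}


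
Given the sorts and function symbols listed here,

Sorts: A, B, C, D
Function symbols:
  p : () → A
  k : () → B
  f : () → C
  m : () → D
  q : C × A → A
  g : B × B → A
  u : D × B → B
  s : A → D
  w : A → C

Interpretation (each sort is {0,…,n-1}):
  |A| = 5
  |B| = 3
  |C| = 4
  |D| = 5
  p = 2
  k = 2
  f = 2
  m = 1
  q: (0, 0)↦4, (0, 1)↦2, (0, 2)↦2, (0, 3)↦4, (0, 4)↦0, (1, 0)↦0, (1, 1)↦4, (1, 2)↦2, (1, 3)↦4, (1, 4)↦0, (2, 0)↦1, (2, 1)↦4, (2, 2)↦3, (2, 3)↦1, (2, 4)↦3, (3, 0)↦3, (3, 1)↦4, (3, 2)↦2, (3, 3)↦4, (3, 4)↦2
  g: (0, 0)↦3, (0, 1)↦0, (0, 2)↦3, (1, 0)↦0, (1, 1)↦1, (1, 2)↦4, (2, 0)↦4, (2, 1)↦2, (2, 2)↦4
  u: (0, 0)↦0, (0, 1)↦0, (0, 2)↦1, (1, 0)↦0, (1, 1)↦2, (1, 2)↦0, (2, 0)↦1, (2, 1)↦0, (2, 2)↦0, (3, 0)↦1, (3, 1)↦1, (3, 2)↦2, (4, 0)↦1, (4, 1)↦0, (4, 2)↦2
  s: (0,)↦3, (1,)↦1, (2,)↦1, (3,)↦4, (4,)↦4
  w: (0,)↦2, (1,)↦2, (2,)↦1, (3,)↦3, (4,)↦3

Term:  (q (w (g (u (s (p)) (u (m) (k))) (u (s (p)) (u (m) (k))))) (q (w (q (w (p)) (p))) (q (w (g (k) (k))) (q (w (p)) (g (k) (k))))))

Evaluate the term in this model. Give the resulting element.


  p = 2
  (s (p)) = s(2,) = 1
  m = 1
  k = 2
  (u (m) (k)) = u(1, 2) = 0
  (u (s (p)) (u (m) (k))) = u(1, 0) = 0
  p = 2
  (s (p)) = s(2,) = 1
  m = 1
  k = 2
  (u (m) (k)) = u(1, 2) = 0
  (u (s (p)) (u (m) (k))) = u(1, 0) = 0
  (g (u (s (p)) (u (m) (k))) (u (s (p)) (u (m) (k)))) = g(0, 0) = 3
  (w (g (u (s (p)) (u (m) (k))) (u (s (p)) (u (m) (k))))) = w(3,) = 3
  p = 2
  (w (p)) = w(2,) = 1
  p = 2
  (q (w (p)) (p)) = q(1, 2) = 2
  (w (q (w (p)) (p))) = w(2,) = 1
  k = 2
  k = 2
  (g (k) (k)) = g(2, 2) = 4
  (w (g (k) (k))) = w(4,) = 3
  p = 2
  (w (p)) = w(2,) = 1
  k = 2
  k = 2
  (g (k) (k)) = g(2, 2) = 4
  (q (w (p)) (g (k) (k))) = q(1, 4) = 0
  (q (w (g (k) (k))) (q (w (p)) (g (k) (k)))) = q(3, 0) = 3
  (q (w (q (w (p)) (p))) (q (w (g (k) (k))) (q (w (p)) (g (k) (k))))) = q(1, 3) = 4
  (q (w (g (u (s (p)) (u (m) (k))) (u (s (p)) (u (m) (k))))) (q (w (q (w (p)) (p))) (q (w (g (k) (k))) (q (w (p)) (g (k) (k)))))) = q(3, 4) = 2

value = 2


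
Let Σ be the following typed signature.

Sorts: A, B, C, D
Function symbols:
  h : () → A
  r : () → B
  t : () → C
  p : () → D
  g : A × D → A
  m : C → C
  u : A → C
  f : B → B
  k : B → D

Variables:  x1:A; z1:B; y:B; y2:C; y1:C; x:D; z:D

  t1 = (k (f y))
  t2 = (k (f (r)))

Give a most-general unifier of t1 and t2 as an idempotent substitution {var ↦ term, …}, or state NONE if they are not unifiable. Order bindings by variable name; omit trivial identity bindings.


{y ↦ (r)}


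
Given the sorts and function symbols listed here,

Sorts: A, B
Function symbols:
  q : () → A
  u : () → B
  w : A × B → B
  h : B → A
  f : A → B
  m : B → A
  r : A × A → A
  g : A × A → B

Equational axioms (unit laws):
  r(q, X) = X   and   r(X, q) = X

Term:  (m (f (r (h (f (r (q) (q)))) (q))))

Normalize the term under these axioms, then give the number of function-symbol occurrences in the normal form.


1. (m (f (r (h (f (r (q) (q)))) (q))))  →  (m (f (h (f (r (q) (q))))))
2. (m (f (h (f (r (q) (q))))))  →  (m (f (h (f (q)))))
normal form: (m (f (h (f (q)))))

size = 5


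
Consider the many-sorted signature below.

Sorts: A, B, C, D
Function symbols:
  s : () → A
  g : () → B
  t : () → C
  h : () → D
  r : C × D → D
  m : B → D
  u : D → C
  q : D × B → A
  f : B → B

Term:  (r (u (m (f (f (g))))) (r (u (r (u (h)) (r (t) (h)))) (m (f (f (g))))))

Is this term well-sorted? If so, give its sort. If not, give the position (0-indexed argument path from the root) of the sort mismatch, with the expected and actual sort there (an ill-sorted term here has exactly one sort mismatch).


          (g) : B
        (f (g)) : B
      (f (f (g))) : B
    (m (f (f (g)))) : D
  (u (m (f (f (g))))) : C
          (h) : D
        (u (h)) : C
          (t) : C
          (h) : D
        (r (t) (h)) : D
      (r (u (h)) (r (t) (h))) : D
    (u (r (u (h)) (r (t) (h)))) : C
          (g) : B
        (f (g)) : B
      (f (f (g))) : B
    (m (f (f (g)))) : D
  (r (u (r (u (h)) (r (t) (h)))) (m (f (f (g))))) : D
(r (u (m (f (f (g))))) (r (u (r (u (h)) (r (t) (h)))) (m (f (f (g)))))) : D

well-sorted; sort = D


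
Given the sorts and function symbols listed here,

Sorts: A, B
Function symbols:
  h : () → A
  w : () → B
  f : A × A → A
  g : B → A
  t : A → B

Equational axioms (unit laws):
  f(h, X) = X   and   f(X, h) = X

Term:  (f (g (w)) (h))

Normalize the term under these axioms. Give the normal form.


normal form = (g (w))

1. (f (g (w)) (h))  →  (g (w))


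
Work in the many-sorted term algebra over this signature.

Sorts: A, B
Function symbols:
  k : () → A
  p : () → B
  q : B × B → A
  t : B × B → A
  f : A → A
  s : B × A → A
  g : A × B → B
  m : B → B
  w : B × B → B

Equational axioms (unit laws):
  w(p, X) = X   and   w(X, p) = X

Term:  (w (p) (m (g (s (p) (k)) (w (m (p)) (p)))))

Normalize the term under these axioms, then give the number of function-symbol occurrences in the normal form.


1. (w (p) (m (g (s (p) (k)) (w (m (p)) (p)))))  →  (m (g (s (p) (k)) (w (m (p)) (p))))
2. (m (g (s (p) (k)) (w (m (p)) (p))))  →  (m (g (s (p) (k)) (m (p))))
normal form: (m (g (s (p) (k)) (m (p))))

size = 7


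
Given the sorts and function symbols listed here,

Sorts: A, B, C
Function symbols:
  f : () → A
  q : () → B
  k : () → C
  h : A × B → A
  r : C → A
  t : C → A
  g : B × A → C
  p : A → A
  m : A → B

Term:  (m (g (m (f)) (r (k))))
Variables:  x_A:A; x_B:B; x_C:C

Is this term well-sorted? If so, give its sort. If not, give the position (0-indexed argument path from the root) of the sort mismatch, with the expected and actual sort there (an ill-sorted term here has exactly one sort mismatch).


      (f) : A
    (m (f)) : B
      (k) : C
    (r (k)) : A
  (g (m (f)) (r (k))) : C
(m (g (m (f)) (r (k)))) : ✗ arg 0 at [0] has sort C, expected A

ill-sorted at position [0]: expected A, got C


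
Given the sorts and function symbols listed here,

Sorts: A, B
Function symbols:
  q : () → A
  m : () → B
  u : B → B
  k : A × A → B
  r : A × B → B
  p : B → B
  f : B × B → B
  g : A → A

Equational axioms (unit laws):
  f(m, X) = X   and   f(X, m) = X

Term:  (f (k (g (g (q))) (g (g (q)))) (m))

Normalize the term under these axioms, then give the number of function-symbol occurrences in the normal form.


size = 7

1. (f (k (g (g (q))) (g (g (q)))) (m))  →  (k (g (g (q))) (g (g (q))))
normal form: (k (g (g (q))) (g (g (q))))


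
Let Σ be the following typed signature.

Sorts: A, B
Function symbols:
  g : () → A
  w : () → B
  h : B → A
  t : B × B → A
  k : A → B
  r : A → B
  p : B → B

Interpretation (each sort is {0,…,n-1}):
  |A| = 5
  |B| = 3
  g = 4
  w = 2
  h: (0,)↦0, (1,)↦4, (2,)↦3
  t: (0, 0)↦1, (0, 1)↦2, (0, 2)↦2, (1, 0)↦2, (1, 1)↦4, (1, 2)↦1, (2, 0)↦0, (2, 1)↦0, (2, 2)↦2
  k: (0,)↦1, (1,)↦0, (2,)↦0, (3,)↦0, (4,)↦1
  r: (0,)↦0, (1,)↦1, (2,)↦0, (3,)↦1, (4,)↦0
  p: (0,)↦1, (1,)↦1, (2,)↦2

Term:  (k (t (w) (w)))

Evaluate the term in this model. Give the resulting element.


value = 0

  w = 2
  w = 2
  (t (w) (w)) = t(2, 2) = 2
  (k (t (w) (w))) = k(2,) = 0


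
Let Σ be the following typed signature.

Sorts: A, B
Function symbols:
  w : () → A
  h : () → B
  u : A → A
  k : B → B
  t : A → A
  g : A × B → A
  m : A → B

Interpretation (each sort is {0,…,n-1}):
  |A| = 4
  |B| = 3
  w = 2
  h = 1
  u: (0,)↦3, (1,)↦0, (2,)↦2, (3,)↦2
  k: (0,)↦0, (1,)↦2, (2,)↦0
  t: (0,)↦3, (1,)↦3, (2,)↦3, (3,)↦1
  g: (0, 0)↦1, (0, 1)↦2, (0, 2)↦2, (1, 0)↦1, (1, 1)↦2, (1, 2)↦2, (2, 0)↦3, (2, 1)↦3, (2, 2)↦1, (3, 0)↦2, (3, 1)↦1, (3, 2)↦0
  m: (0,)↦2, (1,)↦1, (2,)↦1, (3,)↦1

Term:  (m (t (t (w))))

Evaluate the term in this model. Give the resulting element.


value = 1

  w = 2
  (t (w)) = t(2,) = 3
  (t (t (w))) = t(3,) = 1
  (m (t (t (w)))) = m(1,) = 1


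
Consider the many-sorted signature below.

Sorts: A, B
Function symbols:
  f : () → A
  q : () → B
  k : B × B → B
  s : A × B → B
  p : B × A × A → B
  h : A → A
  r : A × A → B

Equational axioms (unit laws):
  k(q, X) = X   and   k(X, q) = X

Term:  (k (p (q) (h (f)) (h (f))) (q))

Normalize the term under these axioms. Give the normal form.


normal form = (p (q) (h (f)) (h (f)))

1. (k (p (q) (h (f)) (h (f))) (q))  →  (p (q) (h (f)) (h (f)))


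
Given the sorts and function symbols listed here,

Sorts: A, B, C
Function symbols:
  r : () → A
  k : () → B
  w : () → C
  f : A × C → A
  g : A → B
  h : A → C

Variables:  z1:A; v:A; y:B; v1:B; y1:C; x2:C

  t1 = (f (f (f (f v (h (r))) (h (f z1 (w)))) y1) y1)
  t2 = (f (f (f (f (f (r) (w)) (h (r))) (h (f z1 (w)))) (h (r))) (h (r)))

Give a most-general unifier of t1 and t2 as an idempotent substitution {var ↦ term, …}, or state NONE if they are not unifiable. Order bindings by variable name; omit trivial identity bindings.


{v ↦ (f (r) (w)), y1 ↦ (h (r))}


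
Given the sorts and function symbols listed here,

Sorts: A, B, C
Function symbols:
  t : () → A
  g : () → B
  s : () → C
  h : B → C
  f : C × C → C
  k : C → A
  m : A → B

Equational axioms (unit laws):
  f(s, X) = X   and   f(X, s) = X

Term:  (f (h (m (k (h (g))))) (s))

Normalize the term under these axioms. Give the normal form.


normal form = (h (m (k (h (g)))))

1. (f (h (m (k (h (g))))) (s))  →  (h (m (k (h (g)))))


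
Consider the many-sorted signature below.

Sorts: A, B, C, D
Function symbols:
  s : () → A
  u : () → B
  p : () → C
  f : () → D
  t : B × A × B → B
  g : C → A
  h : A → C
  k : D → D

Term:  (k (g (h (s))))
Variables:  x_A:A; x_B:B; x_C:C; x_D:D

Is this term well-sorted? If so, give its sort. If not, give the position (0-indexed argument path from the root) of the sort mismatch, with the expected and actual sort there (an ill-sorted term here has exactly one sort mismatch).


ill-sorted at position [0]: expected D, got A

      (s) : A
    (h (s)) : C
  (g (h (s))) : A
(k (g (h (s)))) : ✗ arg 0 at [0] has sort A, expected D


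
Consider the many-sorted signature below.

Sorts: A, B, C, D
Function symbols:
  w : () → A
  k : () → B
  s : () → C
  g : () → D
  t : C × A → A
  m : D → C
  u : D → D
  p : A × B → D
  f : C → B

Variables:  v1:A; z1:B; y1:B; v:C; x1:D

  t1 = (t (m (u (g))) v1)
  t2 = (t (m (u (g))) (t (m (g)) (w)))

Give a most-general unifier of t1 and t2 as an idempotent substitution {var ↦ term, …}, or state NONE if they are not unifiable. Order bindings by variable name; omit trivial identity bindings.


{v1 ↦ (t (m (g)) (w))}


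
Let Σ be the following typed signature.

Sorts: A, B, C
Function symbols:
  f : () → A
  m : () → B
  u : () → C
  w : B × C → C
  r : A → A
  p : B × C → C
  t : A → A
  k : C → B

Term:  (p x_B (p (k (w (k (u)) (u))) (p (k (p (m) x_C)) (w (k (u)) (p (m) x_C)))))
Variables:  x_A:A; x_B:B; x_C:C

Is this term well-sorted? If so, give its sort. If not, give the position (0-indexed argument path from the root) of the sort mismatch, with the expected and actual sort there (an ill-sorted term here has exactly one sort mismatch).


well-sorted; sort = C

  x_B : B
          (u) : C
        (k (u)) : B
        (u) : C
      (w (k (u)) (u)) : C
    (k (w (k (u)) (u))) : B
          (m) : B
          x_C : C
        (p (m) x_C) : C
      (k (p (m) x_C)) : B
          (u) : C
        (k (u)) : B
          (m) : B
          x_C : C
        (p (m) x_C) : C
      (w (k (u)) (p (m) x_C)) : C
    (p (k (p (m) x_C)) (w (k (u)) (p (m) x_C))) : C
  (p (k (w (k (u)) (u))) (p (k (p (m) x_C)) (w (k (u)) (p (m) x_C)))) : C
(p x_B (p (k (w (k (u)) (u))) (p (k (p (m) x_C)) (w (k (u)) (p (m) x_C))))) : C


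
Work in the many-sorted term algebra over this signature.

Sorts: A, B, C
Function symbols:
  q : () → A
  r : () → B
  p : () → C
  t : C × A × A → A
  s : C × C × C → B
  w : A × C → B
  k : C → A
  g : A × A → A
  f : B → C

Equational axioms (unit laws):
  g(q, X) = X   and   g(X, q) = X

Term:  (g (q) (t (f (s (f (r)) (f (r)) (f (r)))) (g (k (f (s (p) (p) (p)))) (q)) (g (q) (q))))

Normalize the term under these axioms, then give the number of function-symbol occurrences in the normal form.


size = 16

1. (g (q) (t (f (s (f (r)) (f (r)) (f (r)))) (g (k (f (s (p) (p) (p)))) (q)) (g (q) (q))))  →  (t (f (s (f (r)) (f (r)) (f (r)))) (g (k (f (s (p) (p) (p)))) (q)) (g (q) (q)))
2. (t (f (s (f (r)) (f (r)) (f (r)))) (g (k (f (s (p) (p) (p)))) (q)) (g (q) (q)))  →  (t (f (s (f (r)) (f (r)) (f (r)))) (k (f (s (p) (p) (p)))) (g (q) (q)))
3. (t (f (s (f (r)) (f (r)) (f (r)))) (k (f (s (p) (p) (p)))) (g (q) (q)))  →  (t (f (s (f (r)) (f (r)) (f (r)))) (k (f (s (p) (p) (p)))) (q))
normal form: (t (f (s (f (r)) (f (r)) (f (r)))) (k (f (s (p) (p) (p)))) (q))


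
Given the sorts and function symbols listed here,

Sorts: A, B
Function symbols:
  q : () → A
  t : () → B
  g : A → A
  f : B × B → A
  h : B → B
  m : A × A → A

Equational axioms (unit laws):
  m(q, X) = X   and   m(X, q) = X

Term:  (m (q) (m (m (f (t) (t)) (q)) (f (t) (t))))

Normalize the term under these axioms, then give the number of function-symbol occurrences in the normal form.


size = 7

1. (m (q) (m (m (f (t) (t)) (q)) (f (t) (t))))  →  (m (m (f (t) (t)) (q)) (f (t) (t)))
2. (m (m (f (t) (t)) (q)) (f (t) (t)))  →  (m (f (t) (t)) (f (t) (t)))
normal form: (m (f (t) (t)) (f (t) (t)))


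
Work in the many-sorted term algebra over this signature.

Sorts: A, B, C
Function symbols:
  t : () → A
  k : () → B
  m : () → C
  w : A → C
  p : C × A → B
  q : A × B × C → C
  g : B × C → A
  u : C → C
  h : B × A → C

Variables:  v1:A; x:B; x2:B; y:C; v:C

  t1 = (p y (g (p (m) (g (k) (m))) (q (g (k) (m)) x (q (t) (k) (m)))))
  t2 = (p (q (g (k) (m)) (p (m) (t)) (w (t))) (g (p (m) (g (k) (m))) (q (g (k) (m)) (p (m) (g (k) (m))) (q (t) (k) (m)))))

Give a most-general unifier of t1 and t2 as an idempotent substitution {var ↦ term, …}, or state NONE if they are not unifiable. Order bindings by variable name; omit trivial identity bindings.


{x ↦ (p (m) (g (k) (m))), y ↦ (q (g (k) (m)) (p (m) (t)) (w (t)))}


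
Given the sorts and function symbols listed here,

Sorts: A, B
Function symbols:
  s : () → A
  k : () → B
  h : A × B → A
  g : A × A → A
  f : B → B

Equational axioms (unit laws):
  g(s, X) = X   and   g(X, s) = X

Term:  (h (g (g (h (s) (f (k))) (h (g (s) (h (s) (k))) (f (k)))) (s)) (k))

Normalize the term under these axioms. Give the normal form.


1. (h (g (g (h (s) (f (k))) (h (g (s) (h (s) (k))) (f (k)))) (s)) (k))  →  (h (g (h (s) (f (k))) (h (g (s) (h (s) (k))) (f (k)))) (k))
2. (h (g (h (s) (f (k))) (h (g (s) (h (s) (k))) (f (k)))) (k))  →  (h (g (h (s) (f (k))) (h (h (s) (k)) (f (k)))) (k))

normal form = (h (g (h (s) (f (k))) (h (h (s) (k)) (f (k)))) (k))


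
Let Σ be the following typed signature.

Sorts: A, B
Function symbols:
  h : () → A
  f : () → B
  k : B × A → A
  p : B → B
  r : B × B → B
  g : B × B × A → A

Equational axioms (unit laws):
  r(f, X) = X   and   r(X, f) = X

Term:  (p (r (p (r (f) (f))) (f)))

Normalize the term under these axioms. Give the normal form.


normal form = (p (p (f)))

1. (p (r (p (r (f) (f))) (f)))  →  (p (p (r (f) (f))))
2. (p (p (r (f) (f))))  →  (p (p (f)))


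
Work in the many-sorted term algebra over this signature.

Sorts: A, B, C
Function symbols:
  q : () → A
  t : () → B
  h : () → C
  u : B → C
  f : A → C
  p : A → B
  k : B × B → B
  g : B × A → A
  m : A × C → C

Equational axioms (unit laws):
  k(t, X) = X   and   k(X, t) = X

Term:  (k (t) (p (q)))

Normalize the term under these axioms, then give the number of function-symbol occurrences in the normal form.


size = 2

1. (k (t) (p (q)))  →  (p (q))
normal form: (p (q))


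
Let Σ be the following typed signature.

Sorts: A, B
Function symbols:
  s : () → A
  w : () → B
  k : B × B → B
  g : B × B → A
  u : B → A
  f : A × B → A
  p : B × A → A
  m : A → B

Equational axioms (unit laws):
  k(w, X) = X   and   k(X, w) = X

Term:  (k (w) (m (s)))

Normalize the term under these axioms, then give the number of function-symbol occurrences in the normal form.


size = 2

1. (k (w) (m (s)))  →  (m (s))
normal form: (m (s))


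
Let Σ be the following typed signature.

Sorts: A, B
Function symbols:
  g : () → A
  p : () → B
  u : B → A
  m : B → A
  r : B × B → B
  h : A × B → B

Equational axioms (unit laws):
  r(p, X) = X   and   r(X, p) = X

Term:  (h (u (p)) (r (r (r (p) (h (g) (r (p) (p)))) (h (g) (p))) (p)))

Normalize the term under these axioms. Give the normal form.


1. (h (u (p)) (r (r (r (p) (h (g) (r (p) (p)))) (h (g) (p))) (p)))  →  (h (u (p)) (r (r (p) (h (g) (r (p) (p)))) (h (g) (p))))
2. (h (u (p)) (r (r (p) (h (g) (r (p) (p)))) (h (g) (p))))  →  (h (u (p)) (r (h (g) (r (p) (p))) (h (g) (p))))
3. (h (u (p)) (r (h (g) (r (p) (p))) (h (g) (p))))  →  (h (u (p)) (r (h (g) (p)) (h (g) (p))))

normal form = (h (u (p)) (r (h (g) (p)) (h (g) (p))))


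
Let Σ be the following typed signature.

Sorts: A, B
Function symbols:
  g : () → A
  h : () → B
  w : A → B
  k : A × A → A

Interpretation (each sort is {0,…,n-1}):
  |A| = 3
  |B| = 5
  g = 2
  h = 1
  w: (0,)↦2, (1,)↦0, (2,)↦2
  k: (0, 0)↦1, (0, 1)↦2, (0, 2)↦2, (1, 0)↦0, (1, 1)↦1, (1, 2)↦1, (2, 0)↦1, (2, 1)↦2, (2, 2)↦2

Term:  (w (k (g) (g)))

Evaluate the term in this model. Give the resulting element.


value = 2

  g = 2
  g = 2
  (k (g) (g)) = k(2, 2) = 2
  (w (k (g) (g))) = w(2,) = 2


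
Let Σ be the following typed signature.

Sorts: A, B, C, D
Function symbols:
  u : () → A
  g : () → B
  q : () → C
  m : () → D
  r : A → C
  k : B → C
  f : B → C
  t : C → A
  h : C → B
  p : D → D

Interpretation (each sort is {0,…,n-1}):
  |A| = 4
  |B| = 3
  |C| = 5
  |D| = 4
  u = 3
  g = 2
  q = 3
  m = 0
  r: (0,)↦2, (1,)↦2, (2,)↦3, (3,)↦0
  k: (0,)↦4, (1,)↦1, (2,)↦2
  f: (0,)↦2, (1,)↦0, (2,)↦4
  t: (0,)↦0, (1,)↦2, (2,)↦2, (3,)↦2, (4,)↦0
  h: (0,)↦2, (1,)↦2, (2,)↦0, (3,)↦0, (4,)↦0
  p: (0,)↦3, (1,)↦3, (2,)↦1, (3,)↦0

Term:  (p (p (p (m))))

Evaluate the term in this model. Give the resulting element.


  m = 0
  (p (m)) = p(0,) = 3
  (p (p (m))) = p(3,) = 0
  (p (p (p (m)))) = p(0,) = 3

value = 3


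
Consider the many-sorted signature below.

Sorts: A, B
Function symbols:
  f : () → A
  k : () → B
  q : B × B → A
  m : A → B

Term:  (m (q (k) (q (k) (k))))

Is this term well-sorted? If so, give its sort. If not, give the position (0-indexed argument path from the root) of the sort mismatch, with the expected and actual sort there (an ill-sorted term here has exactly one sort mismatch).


    (k) : B
      (k) : B
      (k) : B
    (q (k) (k)) : A
  (q (k) (q (k) (k))) : ✗ arg 1 at [0, 1] has sort A, expected B

ill-sorted at position [0, 1]: expected B, got A


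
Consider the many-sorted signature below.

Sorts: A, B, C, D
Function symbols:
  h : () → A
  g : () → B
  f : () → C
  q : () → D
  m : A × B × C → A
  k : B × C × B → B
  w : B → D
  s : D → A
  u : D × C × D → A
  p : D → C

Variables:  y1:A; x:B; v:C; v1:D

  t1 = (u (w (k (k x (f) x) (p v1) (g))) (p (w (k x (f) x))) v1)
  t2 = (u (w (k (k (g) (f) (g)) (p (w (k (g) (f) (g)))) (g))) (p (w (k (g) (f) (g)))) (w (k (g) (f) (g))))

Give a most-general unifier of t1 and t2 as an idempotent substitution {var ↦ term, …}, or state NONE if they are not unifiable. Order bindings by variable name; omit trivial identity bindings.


{v1 ↦ (w (k (g) (f) (g))), x ↦ (g)}


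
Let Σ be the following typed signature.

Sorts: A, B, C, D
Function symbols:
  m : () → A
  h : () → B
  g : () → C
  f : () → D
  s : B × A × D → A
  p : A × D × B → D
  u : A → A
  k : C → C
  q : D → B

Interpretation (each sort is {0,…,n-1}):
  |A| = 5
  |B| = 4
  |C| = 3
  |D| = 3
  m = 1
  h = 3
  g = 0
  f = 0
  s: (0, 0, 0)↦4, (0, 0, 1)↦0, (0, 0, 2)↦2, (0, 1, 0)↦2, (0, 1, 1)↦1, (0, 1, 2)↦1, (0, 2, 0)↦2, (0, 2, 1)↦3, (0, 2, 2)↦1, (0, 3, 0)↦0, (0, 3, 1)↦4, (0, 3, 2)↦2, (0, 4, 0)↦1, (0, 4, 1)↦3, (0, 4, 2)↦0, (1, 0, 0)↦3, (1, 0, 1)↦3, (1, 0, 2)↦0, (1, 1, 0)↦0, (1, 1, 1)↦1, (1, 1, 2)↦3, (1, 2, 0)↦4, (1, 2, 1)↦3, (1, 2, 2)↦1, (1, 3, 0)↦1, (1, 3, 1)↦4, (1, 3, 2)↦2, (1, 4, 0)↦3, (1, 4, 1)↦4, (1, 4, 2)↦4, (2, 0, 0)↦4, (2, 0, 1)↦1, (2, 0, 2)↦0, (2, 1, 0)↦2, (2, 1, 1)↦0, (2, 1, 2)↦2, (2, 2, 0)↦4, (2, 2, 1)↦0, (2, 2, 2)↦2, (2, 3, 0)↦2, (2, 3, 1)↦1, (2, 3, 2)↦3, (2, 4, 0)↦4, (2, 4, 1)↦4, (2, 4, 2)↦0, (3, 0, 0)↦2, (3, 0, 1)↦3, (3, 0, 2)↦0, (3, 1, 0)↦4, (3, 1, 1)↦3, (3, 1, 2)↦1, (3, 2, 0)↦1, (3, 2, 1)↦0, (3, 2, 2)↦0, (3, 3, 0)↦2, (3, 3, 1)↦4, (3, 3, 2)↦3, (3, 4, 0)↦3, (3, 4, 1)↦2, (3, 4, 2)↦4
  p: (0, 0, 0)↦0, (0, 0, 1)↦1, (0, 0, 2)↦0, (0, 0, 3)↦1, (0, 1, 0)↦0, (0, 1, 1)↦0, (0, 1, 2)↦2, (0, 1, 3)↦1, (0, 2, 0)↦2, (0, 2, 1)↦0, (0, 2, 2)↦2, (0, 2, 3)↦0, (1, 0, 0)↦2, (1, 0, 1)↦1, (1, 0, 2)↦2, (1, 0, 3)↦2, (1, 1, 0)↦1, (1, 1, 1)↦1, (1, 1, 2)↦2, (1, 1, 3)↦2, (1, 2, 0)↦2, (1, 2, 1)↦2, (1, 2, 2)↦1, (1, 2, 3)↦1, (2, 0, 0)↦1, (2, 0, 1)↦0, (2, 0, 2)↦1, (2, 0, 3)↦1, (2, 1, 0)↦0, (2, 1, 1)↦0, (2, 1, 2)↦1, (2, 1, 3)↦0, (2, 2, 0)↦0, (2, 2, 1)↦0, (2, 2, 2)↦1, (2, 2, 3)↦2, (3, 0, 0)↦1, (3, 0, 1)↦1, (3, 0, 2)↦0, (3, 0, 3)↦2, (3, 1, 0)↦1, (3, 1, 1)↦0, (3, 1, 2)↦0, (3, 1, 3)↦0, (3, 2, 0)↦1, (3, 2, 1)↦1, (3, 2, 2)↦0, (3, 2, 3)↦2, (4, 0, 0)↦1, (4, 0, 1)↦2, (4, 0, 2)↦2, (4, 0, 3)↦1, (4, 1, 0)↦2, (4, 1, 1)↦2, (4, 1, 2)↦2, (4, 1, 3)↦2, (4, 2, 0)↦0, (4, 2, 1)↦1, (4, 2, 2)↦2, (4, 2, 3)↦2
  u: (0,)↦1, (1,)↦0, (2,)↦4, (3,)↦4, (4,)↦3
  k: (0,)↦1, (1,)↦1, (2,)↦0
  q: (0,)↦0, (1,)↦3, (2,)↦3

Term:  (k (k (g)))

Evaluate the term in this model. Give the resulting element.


value = 1

  g = 0
  (k (g)) = k(0,) = 1
  (k (k (g))) = k(1,) = 1


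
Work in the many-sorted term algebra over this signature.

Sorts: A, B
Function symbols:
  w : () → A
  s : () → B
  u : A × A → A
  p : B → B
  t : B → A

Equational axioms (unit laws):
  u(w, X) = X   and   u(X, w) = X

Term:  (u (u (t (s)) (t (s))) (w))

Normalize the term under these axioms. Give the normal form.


normal form = (u (t (s)) (t (s)))

1. (u (u (t (s)) (t (s))) (w))  →  (u (t (s)) (t (s)))


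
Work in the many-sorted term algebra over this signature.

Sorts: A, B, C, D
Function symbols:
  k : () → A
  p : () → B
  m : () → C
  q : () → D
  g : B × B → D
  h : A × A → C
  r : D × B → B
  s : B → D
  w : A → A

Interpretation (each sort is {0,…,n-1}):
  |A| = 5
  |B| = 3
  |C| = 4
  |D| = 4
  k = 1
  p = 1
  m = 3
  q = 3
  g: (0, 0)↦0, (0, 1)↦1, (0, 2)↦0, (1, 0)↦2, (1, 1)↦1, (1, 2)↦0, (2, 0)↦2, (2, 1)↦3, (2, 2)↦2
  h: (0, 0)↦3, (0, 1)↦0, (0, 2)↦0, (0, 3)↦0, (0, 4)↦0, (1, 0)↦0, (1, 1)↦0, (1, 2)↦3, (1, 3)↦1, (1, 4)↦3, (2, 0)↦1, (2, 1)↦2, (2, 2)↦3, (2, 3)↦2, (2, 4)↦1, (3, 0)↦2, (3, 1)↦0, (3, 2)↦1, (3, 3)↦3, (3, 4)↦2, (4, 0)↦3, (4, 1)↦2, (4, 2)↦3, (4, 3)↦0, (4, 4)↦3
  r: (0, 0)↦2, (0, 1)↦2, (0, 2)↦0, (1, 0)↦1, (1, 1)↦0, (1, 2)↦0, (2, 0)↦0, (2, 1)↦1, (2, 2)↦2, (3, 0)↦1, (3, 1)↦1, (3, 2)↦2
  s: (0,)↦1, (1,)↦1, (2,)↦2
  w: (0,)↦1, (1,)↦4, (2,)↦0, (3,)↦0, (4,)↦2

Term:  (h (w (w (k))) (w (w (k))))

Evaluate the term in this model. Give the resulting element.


value = 3

  k = 1
  (w (k)) = w(1,) = 4
  (w (w (k))) = w(4,) = 2
  k = 1
  (w (k)) = w(1,) = 4
  (w (w (k))) = w(4,) = 2
  (h (w (w (k))) (w (w (k)))) = h(2, 2) = 3


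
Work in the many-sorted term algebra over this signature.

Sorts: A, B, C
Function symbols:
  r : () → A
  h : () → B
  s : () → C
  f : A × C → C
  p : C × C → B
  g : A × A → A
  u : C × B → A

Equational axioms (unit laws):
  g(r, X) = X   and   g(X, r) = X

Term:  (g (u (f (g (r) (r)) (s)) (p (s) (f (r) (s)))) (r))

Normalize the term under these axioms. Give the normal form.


normal form = (u (f (r) (s)) (p (s) (f (r) (s))))

1. (g (u (f (g (r) (r)) (s)) (p (s) (f (r) (s)))) (r))  →  (u (f (g (r) (r)) (s)) (p (s) (f (r) (s))))
2. (u (f (g (r) (r)) (s)) (p (s) (f (r) (s))))  →  (u (f (r) (s)) (p (s) (f (r) (s))))


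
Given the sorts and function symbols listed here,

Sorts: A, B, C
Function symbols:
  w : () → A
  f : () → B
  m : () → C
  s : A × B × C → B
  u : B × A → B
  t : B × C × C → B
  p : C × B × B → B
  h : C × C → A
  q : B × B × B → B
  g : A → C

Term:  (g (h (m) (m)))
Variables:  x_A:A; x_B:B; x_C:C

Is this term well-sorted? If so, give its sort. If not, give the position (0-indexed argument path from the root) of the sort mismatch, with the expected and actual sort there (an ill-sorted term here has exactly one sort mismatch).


well-sorted; sort = C

    (m) : C
    (m) : C
  (h (m) (m)) : A
(g (h (m) (m))) : C


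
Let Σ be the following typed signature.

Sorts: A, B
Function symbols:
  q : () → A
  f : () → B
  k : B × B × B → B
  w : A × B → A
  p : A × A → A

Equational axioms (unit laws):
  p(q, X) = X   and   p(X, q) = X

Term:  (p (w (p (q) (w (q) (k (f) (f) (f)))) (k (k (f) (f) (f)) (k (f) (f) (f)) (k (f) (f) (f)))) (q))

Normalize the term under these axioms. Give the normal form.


normal form = (w (w (q) (k (f) (f) (f))) (k (k (f) (f) (f)) (k (f) (f) (f)) (k (f) (f) (f))))

1. (p (w (p (q) (w (q) (k (f) (f) (f)))) (k (k (f) (f) (f)) (k (f) (f) (f)) (k (f) (f) (f)))) (q))  →  (w (p (q) (w (q) (k (f) (f) (f)))) (k (k (f) (f) (f)) (k (f) (f) (f)) (k (f) (f) (f))))
2. (w (p (q) (w (q) (k (f) (f) (f)))) (k (k (f) (f) (f)) (k (f) (f) (f)) (k (f) (f) (f))))  →  (w (w (q) (k (f) (f) (f))) (k (k (f) (f) (f)) (k (f) (f) (f)) (k (f) (f) (f))))


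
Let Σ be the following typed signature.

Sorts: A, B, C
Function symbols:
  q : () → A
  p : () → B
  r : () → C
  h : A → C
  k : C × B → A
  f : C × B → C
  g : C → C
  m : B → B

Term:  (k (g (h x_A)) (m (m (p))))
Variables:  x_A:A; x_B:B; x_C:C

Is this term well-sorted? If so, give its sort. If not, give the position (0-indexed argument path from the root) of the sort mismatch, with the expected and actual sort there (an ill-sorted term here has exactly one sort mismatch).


      x_A : A
    (h x_A) : C
  (g (h x_A)) : C
      (p) : B
    (m (p)) : B
  (m (m (p))) : B
(k (g (h x_A)) (m (m (p)))) : A

well-sorted; sort = A


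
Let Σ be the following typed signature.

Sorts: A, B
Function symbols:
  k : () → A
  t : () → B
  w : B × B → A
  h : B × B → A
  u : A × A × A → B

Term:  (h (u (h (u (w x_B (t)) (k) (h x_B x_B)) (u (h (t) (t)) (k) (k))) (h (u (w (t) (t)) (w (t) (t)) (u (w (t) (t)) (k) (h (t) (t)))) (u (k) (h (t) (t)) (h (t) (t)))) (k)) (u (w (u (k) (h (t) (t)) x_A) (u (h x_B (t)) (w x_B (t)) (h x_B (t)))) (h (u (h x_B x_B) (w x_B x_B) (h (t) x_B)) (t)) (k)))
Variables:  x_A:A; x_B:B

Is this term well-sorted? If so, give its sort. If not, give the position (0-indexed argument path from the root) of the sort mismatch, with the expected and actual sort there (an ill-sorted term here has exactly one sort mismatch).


          x_B : B
          (t) : B
        (w x_B (t)) : A
        (k) : A
          x_B : B
          x_B : B
        (h x_B x_B) : A
      (u (w x_B (t)) (k) (h x_B x_B)) : B
          (t) : B
          (t) : B
        (h (t) (t)) : A
        (k) : A
        (k) : A
      (u (h (t) (t)) (k) (k)) : B
    (h (u (w x_B (t)) (k) (h x_B x_B)) (u (h (t) (t)) (k) (k))) : A
          (t) : B
          (t) : B
        (w (t) (t)) : A
          (t) : B
          (t) : B
        (w (t) (t)) : A
            (t) : B
            (t) : B
          (w (t) (t)) : A
          (k) : A
            (t) : B
            (t) : B
          (h (t) (t)) : A
        (u (w (t) (t)) (k) (h (t) (t))) : B
      (u (w (t) (t)) (w (t) (t)) (u (w (t) (t)) (k) (h (t) (t)))) : ✗ arg 2 at [0, 1, 0, 2] has sort B, expected A
        (k) : A
          (t) : B
          (t) : B
        (h (t) (t)) : A
          (t) : B
          (t) : B
        (h (t) (t)) : A
      (u (k) (h (t) (t)) (h (t) (t))) : B
    (k) : A
        (k) : A
          (t) : B
          (t) : B
        (h (t) (t)) : A
        x_A : A
      (u (k) (h (t) (t)) x_A) : B
          x_B : B
          (t) : B
        (h x_B (t)) : A
          x_B : B
          (t) : B
        (w x_B (t)) : A
          x_B : B
          (t) : B
        (h x_B (t)) : A
      (u (h x_B (t)) (w x_B (t)) (h x_B (t))) : B
    (w (u (k) (h (t) (t)) x_A) (u (h x_B (t)) (w x_B (t)) (h x_B (t)))) : A
          x_B : B
          x_B : B
        (h x_B x_B) : A
          x_B : B
          x_B : B
        (w x_B x_B) : A
          (t) : B
          x_B : B
        (h (t) x_B) : A
      (u (h x_B x_B) (w x_B x_B) (h (t) x_B)) : B
      (t) : B
    (h (u (h x_B x_B) (w x_B x_B) (h (t) x_B)) (t)) : A
    (k) : A
  (u (w (u (k) (h (t) (t)) x_A) (u (h x_B (t)) (w x_B (t)) (h x_B (t)))) (h (u (h x_B x_B) (w x_B x_B) (h (t) x_B)) (t)) (k)) : B

ill-sorted at position [0, 1, 0, 2]: expected A, got B


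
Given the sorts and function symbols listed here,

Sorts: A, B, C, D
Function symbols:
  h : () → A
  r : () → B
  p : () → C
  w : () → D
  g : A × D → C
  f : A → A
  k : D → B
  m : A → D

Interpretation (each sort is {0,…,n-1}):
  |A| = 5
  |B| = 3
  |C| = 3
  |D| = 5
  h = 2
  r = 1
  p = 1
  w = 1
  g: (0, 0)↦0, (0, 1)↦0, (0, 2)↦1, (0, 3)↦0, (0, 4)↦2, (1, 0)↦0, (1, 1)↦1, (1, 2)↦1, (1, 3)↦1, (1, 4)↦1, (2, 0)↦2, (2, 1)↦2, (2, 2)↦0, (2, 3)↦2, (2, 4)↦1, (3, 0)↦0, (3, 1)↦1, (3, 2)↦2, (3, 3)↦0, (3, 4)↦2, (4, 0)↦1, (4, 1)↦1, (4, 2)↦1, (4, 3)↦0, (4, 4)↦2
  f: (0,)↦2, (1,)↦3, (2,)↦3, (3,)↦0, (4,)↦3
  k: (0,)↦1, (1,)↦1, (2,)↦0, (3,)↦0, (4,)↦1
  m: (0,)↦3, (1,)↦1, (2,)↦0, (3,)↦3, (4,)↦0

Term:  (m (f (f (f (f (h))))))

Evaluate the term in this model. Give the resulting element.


  h = 2
  (f (h)) = f(2,) = 3
  (f (f (h))) = f(3,) = 0
  (f (f (f (h)))) = f(0,) = 2
  (f (f (f (f (h))))) = f(2,) = 3
  (m (f (f (f (f (h)))))) = m(3,) = 3

value = 3


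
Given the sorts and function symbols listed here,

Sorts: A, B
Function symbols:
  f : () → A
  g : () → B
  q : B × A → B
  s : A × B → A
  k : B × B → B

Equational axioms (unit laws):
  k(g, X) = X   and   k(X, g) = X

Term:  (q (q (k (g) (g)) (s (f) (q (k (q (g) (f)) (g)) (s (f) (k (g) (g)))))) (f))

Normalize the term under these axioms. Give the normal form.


normal form = (q (q (g) (s (f) (q (q (g) (f)) (s (f) (g))))) (f))

1. (q (q (k (g) (g)) (s (f) (q (k (q (g) (f)) (g)) (s (f) (k (g) (g)))))) (f))  →  (q (q (g) (s (f) (q (k (q (g) (f)) (g)) (s (f) (k (g) (g)))))) (f))
2. (q (q (g) (s (f) (q (k (q (g) (f)) (g)) (s (f) (k (g) (g)))))) (f))  →  (q (q (g) (s (f) (q (q (g) (f)) (s (f) (k (g) (g)))))) (f))
3. (q (q (g) (s (f) (q (q (g) (f)) (s (f) (k (g) (g)))))) (f))  →  (q (q (g) (s (f) (q (q (g) (f)) (s (f) (g))))) (f))


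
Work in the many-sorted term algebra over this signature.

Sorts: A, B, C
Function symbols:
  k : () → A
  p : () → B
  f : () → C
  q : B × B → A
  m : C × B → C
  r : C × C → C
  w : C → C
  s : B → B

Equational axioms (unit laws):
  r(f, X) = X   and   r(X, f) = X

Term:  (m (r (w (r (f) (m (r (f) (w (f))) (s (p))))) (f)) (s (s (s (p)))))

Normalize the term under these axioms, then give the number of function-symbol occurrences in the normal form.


size = 11

1. (m (r (w (r (f) (m (r (f) (w (f))) (s (p))))) (f)) (s (s (s (p)))))  →  (m (w (r (f) (m (r (f) (w (f))) (s (p))))) (s (s (s (p)))))
2. (m (w (r (f) (m (r (f) (w (f))) (s (p))))) (s (s (s (p)))))  →  (m (w (m (r (f) (w (f))) (s (p)))) (s (s (s (p)))))
3. (m (w (m (r (f) (w (f))) (s (p)))) (s (s (s (p)))))  →  (m (w (m (w (f)) (s (p)))) (s (s (s (p)))))
normal form: (m (w (m (w (f)) (s (p)))) (s (s (s (p)))))


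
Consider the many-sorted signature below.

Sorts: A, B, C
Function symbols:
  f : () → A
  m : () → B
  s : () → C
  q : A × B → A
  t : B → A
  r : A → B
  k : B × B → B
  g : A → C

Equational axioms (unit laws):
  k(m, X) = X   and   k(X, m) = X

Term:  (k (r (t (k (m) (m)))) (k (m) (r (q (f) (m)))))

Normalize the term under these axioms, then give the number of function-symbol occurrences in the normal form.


size = 8

1. (k (r (t (k (m) (m)))) (k (m) (r (q (f) (m)))))  →  (k (r (t (m))) (k (m) (r (q (f) (m)))))
2. (k (r (t (m))) (k (m) (r (q (f) (m)))))  →  (k (r (t (m))) (r (q (f) (m))))
normal form: (k (r (t (m))) (r (q (f) (m))))


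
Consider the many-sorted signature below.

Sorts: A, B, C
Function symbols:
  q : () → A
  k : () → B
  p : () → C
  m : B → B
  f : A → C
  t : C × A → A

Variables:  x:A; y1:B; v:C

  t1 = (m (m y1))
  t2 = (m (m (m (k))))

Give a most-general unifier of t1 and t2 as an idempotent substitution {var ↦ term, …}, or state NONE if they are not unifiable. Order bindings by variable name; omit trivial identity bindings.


{y1 ↦ (m (k))}
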